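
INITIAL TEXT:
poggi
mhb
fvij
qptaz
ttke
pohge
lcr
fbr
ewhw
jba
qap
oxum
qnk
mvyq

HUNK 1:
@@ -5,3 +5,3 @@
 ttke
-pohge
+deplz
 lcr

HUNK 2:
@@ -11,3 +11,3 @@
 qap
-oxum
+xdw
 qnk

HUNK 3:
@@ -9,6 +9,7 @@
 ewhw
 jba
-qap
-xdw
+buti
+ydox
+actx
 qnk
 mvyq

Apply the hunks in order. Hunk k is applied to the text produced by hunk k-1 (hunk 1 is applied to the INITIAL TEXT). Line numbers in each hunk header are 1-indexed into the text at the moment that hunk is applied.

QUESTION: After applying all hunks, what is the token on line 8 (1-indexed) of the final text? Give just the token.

Answer: fbr

Derivation:
Hunk 1: at line 5 remove [pohge] add [deplz] -> 14 lines: poggi mhb fvij qptaz ttke deplz lcr fbr ewhw jba qap oxum qnk mvyq
Hunk 2: at line 11 remove [oxum] add [xdw] -> 14 lines: poggi mhb fvij qptaz ttke deplz lcr fbr ewhw jba qap xdw qnk mvyq
Hunk 3: at line 9 remove [qap,xdw] add [buti,ydox,actx] -> 15 lines: poggi mhb fvij qptaz ttke deplz lcr fbr ewhw jba buti ydox actx qnk mvyq
Final line 8: fbr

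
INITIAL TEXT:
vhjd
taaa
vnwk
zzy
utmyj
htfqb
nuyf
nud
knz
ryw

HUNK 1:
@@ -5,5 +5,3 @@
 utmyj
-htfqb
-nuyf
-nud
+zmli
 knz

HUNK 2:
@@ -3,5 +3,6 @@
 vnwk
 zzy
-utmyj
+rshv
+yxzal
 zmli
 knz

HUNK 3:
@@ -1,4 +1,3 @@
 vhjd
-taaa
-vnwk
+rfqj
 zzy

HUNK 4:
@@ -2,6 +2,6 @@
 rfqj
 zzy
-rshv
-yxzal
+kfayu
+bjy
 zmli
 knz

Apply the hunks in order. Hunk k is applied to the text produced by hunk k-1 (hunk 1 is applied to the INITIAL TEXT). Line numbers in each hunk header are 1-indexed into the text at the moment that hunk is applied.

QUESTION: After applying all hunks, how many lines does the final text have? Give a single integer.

Answer: 8

Derivation:
Hunk 1: at line 5 remove [htfqb,nuyf,nud] add [zmli] -> 8 lines: vhjd taaa vnwk zzy utmyj zmli knz ryw
Hunk 2: at line 3 remove [utmyj] add [rshv,yxzal] -> 9 lines: vhjd taaa vnwk zzy rshv yxzal zmli knz ryw
Hunk 3: at line 1 remove [taaa,vnwk] add [rfqj] -> 8 lines: vhjd rfqj zzy rshv yxzal zmli knz ryw
Hunk 4: at line 2 remove [rshv,yxzal] add [kfayu,bjy] -> 8 lines: vhjd rfqj zzy kfayu bjy zmli knz ryw
Final line count: 8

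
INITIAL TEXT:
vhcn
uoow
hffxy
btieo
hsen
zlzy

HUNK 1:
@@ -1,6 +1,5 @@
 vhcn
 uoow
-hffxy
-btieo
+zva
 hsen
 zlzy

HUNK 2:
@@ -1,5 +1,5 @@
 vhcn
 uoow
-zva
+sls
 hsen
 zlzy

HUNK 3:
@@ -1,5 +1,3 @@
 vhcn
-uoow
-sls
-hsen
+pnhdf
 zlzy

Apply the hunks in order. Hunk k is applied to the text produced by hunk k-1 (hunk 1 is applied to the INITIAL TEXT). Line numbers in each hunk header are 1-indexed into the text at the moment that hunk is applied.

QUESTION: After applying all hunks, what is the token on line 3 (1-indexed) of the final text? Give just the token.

Answer: zlzy

Derivation:
Hunk 1: at line 1 remove [hffxy,btieo] add [zva] -> 5 lines: vhcn uoow zva hsen zlzy
Hunk 2: at line 1 remove [zva] add [sls] -> 5 lines: vhcn uoow sls hsen zlzy
Hunk 3: at line 1 remove [uoow,sls,hsen] add [pnhdf] -> 3 lines: vhcn pnhdf zlzy
Final line 3: zlzy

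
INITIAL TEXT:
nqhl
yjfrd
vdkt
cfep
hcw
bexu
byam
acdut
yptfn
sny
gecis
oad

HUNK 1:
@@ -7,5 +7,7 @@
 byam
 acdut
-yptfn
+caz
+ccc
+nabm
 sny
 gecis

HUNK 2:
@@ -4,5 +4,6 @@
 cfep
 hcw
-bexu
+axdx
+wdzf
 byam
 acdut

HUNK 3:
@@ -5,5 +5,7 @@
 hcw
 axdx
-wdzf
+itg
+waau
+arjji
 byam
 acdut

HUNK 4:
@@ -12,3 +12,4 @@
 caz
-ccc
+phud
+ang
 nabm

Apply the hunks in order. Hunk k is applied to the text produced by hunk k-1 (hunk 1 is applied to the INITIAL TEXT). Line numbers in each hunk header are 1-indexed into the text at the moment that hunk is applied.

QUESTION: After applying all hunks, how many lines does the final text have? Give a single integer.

Answer: 18

Derivation:
Hunk 1: at line 7 remove [yptfn] add [caz,ccc,nabm] -> 14 lines: nqhl yjfrd vdkt cfep hcw bexu byam acdut caz ccc nabm sny gecis oad
Hunk 2: at line 4 remove [bexu] add [axdx,wdzf] -> 15 lines: nqhl yjfrd vdkt cfep hcw axdx wdzf byam acdut caz ccc nabm sny gecis oad
Hunk 3: at line 5 remove [wdzf] add [itg,waau,arjji] -> 17 lines: nqhl yjfrd vdkt cfep hcw axdx itg waau arjji byam acdut caz ccc nabm sny gecis oad
Hunk 4: at line 12 remove [ccc] add [phud,ang] -> 18 lines: nqhl yjfrd vdkt cfep hcw axdx itg waau arjji byam acdut caz phud ang nabm sny gecis oad
Final line count: 18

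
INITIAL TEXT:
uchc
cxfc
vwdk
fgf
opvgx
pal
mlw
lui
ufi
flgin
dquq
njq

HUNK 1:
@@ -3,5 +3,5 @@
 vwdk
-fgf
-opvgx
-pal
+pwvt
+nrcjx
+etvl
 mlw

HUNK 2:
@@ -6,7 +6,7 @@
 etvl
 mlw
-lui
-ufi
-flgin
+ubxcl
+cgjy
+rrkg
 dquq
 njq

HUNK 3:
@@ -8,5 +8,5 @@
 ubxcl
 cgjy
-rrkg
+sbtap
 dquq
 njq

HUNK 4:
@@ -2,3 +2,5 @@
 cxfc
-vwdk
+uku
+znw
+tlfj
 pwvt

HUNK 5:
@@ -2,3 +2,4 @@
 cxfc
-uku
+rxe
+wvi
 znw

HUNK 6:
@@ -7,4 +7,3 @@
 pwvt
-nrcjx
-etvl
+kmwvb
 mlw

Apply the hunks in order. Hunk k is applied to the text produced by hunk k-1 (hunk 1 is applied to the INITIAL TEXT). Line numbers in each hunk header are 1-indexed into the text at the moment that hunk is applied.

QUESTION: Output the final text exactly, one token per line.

Hunk 1: at line 3 remove [fgf,opvgx,pal] add [pwvt,nrcjx,etvl] -> 12 lines: uchc cxfc vwdk pwvt nrcjx etvl mlw lui ufi flgin dquq njq
Hunk 2: at line 6 remove [lui,ufi,flgin] add [ubxcl,cgjy,rrkg] -> 12 lines: uchc cxfc vwdk pwvt nrcjx etvl mlw ubxcl cgjy rrkg dquq njq
Hunk 3: at line 8 remove [rrkg] add [sbtap] -> 12 lines: uchc cxfc vwdk pwvt nrcjx etvl mlw ubxcl cgjy sbtap dquq njq
Hunk 4: at line 2 remove [vwdk] add [uku,znw,tlfj] -> 14 lines: uchc cxfc uku znw tlfj pwvt nrcjx etvl mlw ubxcl cgjy sbtap dquq njq
Hunk 5: at line 2 remove [uku] add [rxe,wvi] -> 15 lines: uchc cxfc rxe wvi znw tlfj pwvt nrcjx etvl mlw ubxcl cgjy sbtap dquq njq
Hunk 6: at line 7 remove [nrcjx,etvl] add [kmwvb] -> 14 lines: uchc cxfc rxe wvi znw tlfj pwvt kmwvb mlw ubxcl cgjy sbtap dquq njq

Answer: uchc
cxfc
rxe
wvi
znw
tlfj
pwvt
kmwvb
mlw
ubxcl
cgjy
sbtap
dquq
njq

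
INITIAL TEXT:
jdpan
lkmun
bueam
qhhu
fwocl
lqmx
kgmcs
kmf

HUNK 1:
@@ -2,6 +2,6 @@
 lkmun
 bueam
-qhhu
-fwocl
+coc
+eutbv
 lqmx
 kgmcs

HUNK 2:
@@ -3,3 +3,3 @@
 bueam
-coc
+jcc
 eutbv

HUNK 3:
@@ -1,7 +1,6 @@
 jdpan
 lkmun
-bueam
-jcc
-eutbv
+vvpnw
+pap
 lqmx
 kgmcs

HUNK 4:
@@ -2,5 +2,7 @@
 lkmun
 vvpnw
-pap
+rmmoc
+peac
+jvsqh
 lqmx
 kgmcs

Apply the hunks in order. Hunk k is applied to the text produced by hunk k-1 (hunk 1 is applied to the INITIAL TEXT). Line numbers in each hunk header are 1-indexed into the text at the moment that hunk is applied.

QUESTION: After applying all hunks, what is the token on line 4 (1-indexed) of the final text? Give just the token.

Hunk 1: at line 2 remove [qhhu,fwocl] add [coc,eutbv] -> 8 lines: jdpan lkmun bueam coc eutbv lqmx kgmcs kmf
Hunk 2: at line 3 remove [coc] add [jcc] -> 8 lines: jdpan lkmun bueam jcc eutbv lqmx kgmcs kmf
Hunk 3: at line 1 remove [bueam,jcc,eutbv] add [vvpnw,pap] -> 7 lines: jdpan lkmun vvpnw pap lqmx kgmcs kmf
Hunk 4: at line 2 remove [pap] add [rmmoc,peac,jvsqh] -> 9 lines: jdpan lkmun vvpnw rmmoc peac jvsqh lqmx kgmcs kmf
Final line 4: rmmoc

Answer: rmmoc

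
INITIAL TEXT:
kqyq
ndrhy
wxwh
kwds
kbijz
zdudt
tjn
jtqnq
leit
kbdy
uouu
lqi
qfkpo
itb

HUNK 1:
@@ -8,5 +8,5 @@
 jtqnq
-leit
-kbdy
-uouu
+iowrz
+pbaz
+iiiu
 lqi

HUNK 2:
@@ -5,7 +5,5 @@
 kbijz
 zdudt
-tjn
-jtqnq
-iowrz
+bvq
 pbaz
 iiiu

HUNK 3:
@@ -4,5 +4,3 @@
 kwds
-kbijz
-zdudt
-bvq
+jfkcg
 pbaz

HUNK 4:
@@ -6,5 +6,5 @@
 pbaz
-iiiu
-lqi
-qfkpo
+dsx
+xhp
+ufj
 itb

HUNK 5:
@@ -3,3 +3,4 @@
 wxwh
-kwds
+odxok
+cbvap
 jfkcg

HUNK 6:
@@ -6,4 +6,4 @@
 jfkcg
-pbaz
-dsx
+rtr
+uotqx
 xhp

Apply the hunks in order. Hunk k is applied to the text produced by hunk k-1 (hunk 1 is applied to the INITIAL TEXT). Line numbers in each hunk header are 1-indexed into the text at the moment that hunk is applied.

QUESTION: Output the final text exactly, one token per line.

Answer: kqyq
ndrhy
wxwh
odxok
cbvap
jfkcg
rtr
uotqx
xhp
ufj
itb

Derivation:
Hunk 1: at line 8 remove [leit,kbdy,uouu] add [iowrz,pbaz,iiiu] -> 14 lines: kqyq ndrhy wxwh kwds kbijz zdudt tjn jtqnq iowrz pbaz iiiu lqi qfkpo itb
Hunk 2: at line 5 remove [tjn,jtqnq,iowrz] add [bvq] -> 12 lines: kqyq ndrhy wxwh kwds kbijz zdudt bvq pbaz iiiu lqi qfkpo itb
Hunk 3: at line 4 remove [kbijz,zdudt,bvq] add [jfkcg] -> 10 lines: kqyq ndrhy wxwh kwds jfkcg pbaz iiiu lqi qfkpo itb
Hunk 4: at line 6 remove [iiiu,lqi,qfkpo] add [dsx,xhp,ufj] -> 10 lines: kqyq ndrhy wxwh kwds jfkcg pbaz dsx xhp ufj itb
Hunk 5: at line 3 remove [kwds] add [odxok,cbvap] -> 11 lines: kqyq ndrhy wxwh odxok cbvap jfkcg pbaz dsx xhp ufj itb
Hunk 6: at line 6 remove [pbaz,dsx] add [rtr,uotqx] -> 11 lines: kqyq ndrhy wxwh odxok cbvap jfkcg rtr uotqx xhp ufj itb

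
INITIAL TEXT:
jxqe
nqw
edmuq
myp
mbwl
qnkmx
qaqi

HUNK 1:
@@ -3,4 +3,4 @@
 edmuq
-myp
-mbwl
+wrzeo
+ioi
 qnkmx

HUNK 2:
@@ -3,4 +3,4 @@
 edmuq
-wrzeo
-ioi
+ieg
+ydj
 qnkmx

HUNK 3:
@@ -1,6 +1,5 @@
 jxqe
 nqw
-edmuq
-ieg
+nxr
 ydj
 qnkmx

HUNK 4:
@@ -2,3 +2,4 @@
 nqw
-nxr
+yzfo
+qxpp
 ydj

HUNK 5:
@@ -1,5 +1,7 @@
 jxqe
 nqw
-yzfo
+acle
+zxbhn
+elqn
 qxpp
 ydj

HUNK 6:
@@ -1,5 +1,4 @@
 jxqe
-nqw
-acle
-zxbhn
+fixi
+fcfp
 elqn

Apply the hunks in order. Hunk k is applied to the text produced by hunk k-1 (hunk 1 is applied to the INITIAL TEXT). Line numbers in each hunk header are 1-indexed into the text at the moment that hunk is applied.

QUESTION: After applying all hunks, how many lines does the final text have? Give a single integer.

Hunk 1: at line 3 remove [myp,mbwl] add [wrzeo,ioi] -> 7 lines: jxqe nqw edmuq wrzeo ioi qnkmx qaqi
Hunk 2: at line 3 remove [wrzeo,ioi] add [ieg,ydj] -> 7 lines: jxqe nqw edmuq ieg ydj qnkmx qaqi
Hunk 3: at line 1 remove [edmuq,ieg] add [nxr] -> 6 lines: jxqe nqw nxr ydj qnkmx qaqi
Hunk 4: at line 2 remove [nxr] add [yzfo,qxpp] -> 7 lines: jxqe nqw yzfo qxpp ydj qnkmx qaqi
Hunk 5: at line 1 remove [yzfo] add [acle,zxbhn,elqn] -> 9 lines: jxqe nqw acle zxbhn elqn qxpp ydj qnkmx qaqi
Hunk 6: at line 1 remove [nqw,acle,zxbhn] add [fixi,fcfp] -> 8 lines: jxqe fixi fcfp elqn qxpp ydj qnkmx qaqi
Final line count: 8

Answer: 8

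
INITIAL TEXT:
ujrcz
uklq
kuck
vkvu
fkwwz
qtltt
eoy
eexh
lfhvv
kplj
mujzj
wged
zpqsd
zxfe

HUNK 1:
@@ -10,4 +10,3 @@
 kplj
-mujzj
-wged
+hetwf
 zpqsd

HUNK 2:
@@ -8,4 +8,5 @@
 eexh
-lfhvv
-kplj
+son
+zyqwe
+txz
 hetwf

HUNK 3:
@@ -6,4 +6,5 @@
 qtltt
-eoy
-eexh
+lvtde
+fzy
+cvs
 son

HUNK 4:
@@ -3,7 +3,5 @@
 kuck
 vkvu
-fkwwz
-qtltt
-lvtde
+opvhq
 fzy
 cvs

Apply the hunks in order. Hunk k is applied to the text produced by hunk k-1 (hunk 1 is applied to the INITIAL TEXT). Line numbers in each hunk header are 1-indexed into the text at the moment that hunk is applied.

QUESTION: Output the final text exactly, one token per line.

Hunk 1: at line 10 remove [mujzj,wged] add [hetwf] -> 13 lines: ujrcz uklq kuck vkvu fkwwz qtltt eoy eexh lfhvv kplj hetwf zpqsd zxfe
Hunk 2: at line 8 remove [lfhvv,kplj] add [son,zyqwe,txz] -> 14 lines: ujrcz uklq kuck vkvu fkwwz qtltt eoy eexh son zyqwe txz hetwf zpqsd zxfe
Hunk 3: at line 6 remove [eoy,eexh] add [lvtde,fzy,cvs] -> 15 lines: ujrcz uklq kuck vkvu fkwwz qtltt lvtde fzy cvs son zyqwe txz hetwf zpqsd zxfe
Hunk 4: at line 3 remove [fkwwz,qtltt,lvtde] add [opvhq] -> 13 lines: ujrcz uklq kuck vkvu opvhq fzy cvs son zyqwe txz hetwf zpqsd zxfe

Answer: ujrcz
uklq
kuck
vkvu
opvhq
fzy
cvs
son
zyqwe
txz
hetwf
zpqsd
zxfe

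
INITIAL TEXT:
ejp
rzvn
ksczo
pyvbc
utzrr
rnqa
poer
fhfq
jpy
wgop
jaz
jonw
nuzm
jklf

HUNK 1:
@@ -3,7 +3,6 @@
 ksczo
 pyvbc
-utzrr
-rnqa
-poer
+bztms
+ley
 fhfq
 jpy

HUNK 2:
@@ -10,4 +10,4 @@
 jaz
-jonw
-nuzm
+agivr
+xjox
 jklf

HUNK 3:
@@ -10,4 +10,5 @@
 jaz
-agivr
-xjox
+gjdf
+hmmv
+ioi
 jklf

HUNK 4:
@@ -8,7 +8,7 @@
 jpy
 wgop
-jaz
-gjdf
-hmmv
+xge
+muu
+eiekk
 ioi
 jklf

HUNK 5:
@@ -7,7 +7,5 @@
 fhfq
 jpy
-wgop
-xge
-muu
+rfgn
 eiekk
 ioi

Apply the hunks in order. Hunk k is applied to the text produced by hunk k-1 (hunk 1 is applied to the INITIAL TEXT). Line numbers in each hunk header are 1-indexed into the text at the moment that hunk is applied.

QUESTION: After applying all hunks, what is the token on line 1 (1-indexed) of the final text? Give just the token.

Answer: ejp

Derivation:
Hunk 1: at line 3 remove [utzrr,rnqa,poer] add [bztms,ley] -> 13 lines: ejp rzvn ksczo pyvbc bztms ley fhfq jpy wgop jaz jonw nuzm jklf
Hunk 2: at line 10 remove [jonw,nuzm] add [agivr,xjox] -> 13 lines: ejp rzvn ksczo pyvbc bztms ley fhfq jpy wgop jaz agivr xjox jklf
Hunk 3: at line 10 remove [agivr,xjox] add [gjdf,hmmv,ioi] -> 14 lines: ejp rzvn ksczo pyvbc bztms ley fhfq jpy wgop jaz gjdf hmmv ioi jklf
Hunk 4: at line 8 remove [jaz,gjdf,hmmv] add [xge,muu,eiekk] -> 14 lines: ejp rzvn ksczo pyvbc bztms ley fhfq jpy wgop xge muu eiekk ioi jklf
Hunk 5: at line 7 remove [wgop,xge,muu] add [rfgn] -> 12 lines: ejp rzvn ksczo pyvbc bztms ley fhfq jpy rfgn eiekk ioi jklf
Final line 1: ejp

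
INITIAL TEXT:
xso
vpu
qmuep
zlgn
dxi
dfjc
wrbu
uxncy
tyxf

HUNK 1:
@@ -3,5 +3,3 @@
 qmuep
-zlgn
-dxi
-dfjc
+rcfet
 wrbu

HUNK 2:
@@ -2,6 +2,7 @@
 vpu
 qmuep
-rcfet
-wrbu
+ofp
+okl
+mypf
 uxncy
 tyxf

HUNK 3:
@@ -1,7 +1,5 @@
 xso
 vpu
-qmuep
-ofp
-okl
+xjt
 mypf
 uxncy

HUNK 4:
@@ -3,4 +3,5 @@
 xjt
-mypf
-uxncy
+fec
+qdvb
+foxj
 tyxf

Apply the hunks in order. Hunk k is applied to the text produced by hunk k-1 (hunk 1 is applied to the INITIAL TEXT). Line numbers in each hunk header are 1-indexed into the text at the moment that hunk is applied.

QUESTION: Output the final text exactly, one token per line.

Hunk 1: at line 3 remove [zlgn,dxi,dfjc] add [rcfet] -> 7 lines: xso vpu qmuep rcfet wrbu uxncy tyxf
Hunk 2: at line 2 remove [rcfet,wrbu] add [ofp,okl,mypf] -> 8 lines: xso vpu qmuep ofp okl mypf uxncy tyxf
Hunk 3: at line 1 remove [qmuep,ofp,okl] add [xjt] -> 6 lines: xso vpu xjt mypf uxncy tyxf
Hunk 4: at line 3 remove [mypf,uxncy] add [fec,qdvb,foxj] -> 7 lines: xso vpu xjt fec qdvb foxj tyxf

Answer: xso
vpu
xjt
fec
qdvb
foxj
tyxf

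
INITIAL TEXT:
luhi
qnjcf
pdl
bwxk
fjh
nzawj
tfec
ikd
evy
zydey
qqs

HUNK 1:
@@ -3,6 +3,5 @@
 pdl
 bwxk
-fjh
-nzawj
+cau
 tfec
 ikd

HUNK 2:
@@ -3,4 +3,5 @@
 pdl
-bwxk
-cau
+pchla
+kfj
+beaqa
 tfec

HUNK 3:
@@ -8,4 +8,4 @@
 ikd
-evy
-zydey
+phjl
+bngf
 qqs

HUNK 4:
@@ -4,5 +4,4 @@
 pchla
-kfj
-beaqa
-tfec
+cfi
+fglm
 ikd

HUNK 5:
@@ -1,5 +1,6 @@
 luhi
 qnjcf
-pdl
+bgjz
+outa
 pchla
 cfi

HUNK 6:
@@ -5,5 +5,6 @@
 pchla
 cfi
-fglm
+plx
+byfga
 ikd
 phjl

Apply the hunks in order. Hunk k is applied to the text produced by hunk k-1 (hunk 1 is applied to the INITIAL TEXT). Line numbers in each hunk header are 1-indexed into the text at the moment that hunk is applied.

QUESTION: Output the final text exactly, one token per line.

Answer: luhi
qnjcf
bgjz
outa
pchla
cfi
plx
byfga
ikd
phjl
bngf
qqs

Derivation:
Hunk 1: at line 3 remove [fjh,nzawj] add [cau] -> 10 lines: luhi qnjcf pdl bwxk cau tfec ikd evy zydey qqs
Hunk 2: at line 3 remove [bwxk,cau] add [pchla,kfj,beaqa] -> 11 lines: luhi qnjcf pdl pchla kfj beaqa tfec ikd evy zydey qqs
Hunk 3: at line 8 remove [evy,zydey] add [phjl,bngf] -> 11 lines: luhi qnjcf pdl pchla kfj beaqa tfec ikd phjl bngf qqs
Hunk 4: at line 4 remove [kfj,beaqa,tfec] add [cfi,fglm] -> 10 lines: luhi qnjcf pdl pchla cfi fglm ikd phjl bngf qqs
Hunk 5: at line 1 remove [pdl] add [bgjz,outa] -> 11 lines: luhi qnjcf bgjz outa pchla cfi fglm ikd phjl bngf qqs
Hunk 6: at line 5 remove [fglm] add [plx,byfga] -> 12 lines: luhi qnjcf bgjz outa pchla cfi plx byfga ikd phjl bngf qqs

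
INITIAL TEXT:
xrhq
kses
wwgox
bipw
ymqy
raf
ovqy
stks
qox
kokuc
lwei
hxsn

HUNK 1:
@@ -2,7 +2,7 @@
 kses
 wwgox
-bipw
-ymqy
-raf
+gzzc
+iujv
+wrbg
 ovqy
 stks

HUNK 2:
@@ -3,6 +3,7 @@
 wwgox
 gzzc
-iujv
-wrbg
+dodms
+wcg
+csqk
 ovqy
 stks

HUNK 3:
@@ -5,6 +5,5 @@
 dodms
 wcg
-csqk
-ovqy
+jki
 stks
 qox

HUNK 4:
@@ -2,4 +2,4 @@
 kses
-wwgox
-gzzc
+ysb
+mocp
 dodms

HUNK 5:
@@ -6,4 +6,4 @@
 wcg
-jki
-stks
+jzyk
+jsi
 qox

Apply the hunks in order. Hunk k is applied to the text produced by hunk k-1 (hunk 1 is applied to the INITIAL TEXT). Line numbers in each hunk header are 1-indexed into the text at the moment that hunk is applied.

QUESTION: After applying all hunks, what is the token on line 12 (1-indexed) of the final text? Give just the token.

Hunk 1: at line 2 remove [bipw,ymqy,raf] add [gzzc,iujv,wrbg] -> 12 lines: xrhq kses wwgox gzzc iujv wrbg ovqy stks qox kokuc lwei hxsn
Hunk 2: at line 3 remove [iujv,wrbg] add [dodms,wcg,csqk] -> 13 lines: xrhq kses wwgox gzzc dodms wcg csqk ovqy stks qox kokuc lwei hxsn
Hunk 3: at line 5 remove [csqk,ovqy] add [jki] -> 12 lines: xrhq kses wwgox gzzc dodms wcg jki stks qox kokuc lwei hxsn
Hunk 4: at line 2 remove [wwgox,gzzc] add [ysb,mocp] -> 12 lines: xrhq kses ysb mocp dodms wcg jki stks qox kokuc lwei hxsn
Hunk 5: at line 6 remove [jki,stks] add [jzyk,jsi] -> 12 lines: xrhq kses ysb mocp dodms wcg jzyk jsi qox kokuc lwei hxsn
Final line 12: hxsn

Answer: hxsn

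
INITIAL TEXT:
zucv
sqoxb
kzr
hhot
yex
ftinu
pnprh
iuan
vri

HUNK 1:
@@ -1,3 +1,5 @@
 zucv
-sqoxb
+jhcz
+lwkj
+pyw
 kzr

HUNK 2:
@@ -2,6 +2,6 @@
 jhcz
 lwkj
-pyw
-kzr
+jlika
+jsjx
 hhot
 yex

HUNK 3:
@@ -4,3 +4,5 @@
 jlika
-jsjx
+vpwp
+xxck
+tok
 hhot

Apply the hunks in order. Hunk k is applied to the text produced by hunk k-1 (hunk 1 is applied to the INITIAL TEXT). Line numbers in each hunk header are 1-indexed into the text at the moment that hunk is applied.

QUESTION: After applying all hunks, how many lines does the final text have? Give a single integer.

Answer: 13

Derivation:
Hunk 1: at line 1 remove [sqoxb] add [jhcz,lwkj,pyw] -> 11 lines: zucv jhcz lwkj pyw kzr hhot yex ftinu pnprh iuan vri
Hunk 2: at line 2 remove [pyw,kzr] add [jlika,jsjx] -> 11 lines: zucv jhcz lwkj jlika jsjx hhot yex ftinu pnprh iuan vri
Hunk 3: at line 4 remove [jsjx] add [vpwp,xxck,tok] -> 13 lines: zucv jhcz lwkj jlika vpwp xxck tok hhot yex ftinu pnprh iuan vri
Final line count: 13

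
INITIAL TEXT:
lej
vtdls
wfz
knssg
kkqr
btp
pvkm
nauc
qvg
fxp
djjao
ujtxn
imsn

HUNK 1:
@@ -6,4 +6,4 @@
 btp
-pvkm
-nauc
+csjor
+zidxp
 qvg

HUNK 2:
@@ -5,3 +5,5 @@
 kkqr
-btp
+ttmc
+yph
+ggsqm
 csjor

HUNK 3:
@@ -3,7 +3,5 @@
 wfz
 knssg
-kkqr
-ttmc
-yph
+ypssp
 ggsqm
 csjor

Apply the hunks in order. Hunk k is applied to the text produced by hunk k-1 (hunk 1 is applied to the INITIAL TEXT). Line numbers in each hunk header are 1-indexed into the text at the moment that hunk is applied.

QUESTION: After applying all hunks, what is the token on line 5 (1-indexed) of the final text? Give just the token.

Answer: ypssp

Derivation:
Hunk 1: at line 6 remove [pvkm,nauc] add [csjor,zidxp] -> 13 lines: lej vtdls wfz knssg kkqr btp csjor zidxp qvg fxp djjao ujtxn imsn
Hunk 2: at line 5 remove [btp] add [ttmc,yph,ggsqm] -> 15 lines: lej vtdls wfz knssg kkqr ttmc yph ggsqm csjor zidxp qvg fxp djjao ujtxn imsn
Hunk 3: at line 3 remove [kkqr,ttmc,yph] add [ypssp] -> 13 lines: lej vtdls wfz knssg ypssp ggsqm csjor zidxp qvg fxp djjao ujtxn imsn
Final line 5: ypssp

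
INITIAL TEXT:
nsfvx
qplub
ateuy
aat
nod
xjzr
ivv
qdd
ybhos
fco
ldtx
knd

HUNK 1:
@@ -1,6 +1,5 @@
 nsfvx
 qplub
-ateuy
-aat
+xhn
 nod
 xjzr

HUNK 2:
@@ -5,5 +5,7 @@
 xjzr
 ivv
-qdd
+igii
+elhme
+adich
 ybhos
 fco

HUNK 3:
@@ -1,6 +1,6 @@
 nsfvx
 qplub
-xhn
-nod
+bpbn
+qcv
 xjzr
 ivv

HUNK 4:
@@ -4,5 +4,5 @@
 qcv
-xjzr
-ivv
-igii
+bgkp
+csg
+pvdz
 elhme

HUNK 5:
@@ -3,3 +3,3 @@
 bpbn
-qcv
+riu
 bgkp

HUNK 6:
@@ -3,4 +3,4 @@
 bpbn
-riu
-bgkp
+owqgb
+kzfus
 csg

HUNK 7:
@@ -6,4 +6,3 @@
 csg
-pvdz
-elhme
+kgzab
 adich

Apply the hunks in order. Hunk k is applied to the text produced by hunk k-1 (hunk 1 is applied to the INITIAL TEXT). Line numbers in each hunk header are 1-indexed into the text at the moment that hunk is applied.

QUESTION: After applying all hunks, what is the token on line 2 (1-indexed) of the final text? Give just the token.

Answer: qplub

Derivation:
Hunk 1: at line 1 remove [ateuy,aat] add [xhn] -> 11 lines: nsfvx qplub xhn nod xjzr ivv qdd ybhos fco ldtx knd
Hunk 2: at line 5 remove [qdd] add [igii,elhme,adich] -> 13 lines: nsfvx qplub xhn nod xjzr ivv igii elhme adich ybhos fco ldtx knd
Hunk 3: at line 1 remove [xhn,nod] add [bpbn,qcv] -> 13 lines: nsfvx qplub bpbn qcv xjzr ivv igii elhme adich ybhos fco ldtx knd
Hunk 4: at line 4 remove [xjzr,ivv,igii] add [bgkp,csg,pvdz] -> 13 lines: nsfvx qplub bpbn qcv bgkp csg pvdz elhme adich ybhos fco ldtx knd
Hunk 5: at line 3 remove [qcv] add [riu] -> 13 lines: nsfvx qplub bpbn riu bgkp csg pvdz elhme adich ybhos fco ldtx knd
Hunk 6: at line 3 remove [riu,bgkp] add [owqgb,kzfus] -> 13 lines: nsfvx qplub bpbn owqgb kzfus csg pvdz elhme adich ybhos fco ldtx knd
Hunk 7: at line 6 remove [pvdz,elhme] add [kgzab] -> 12 lines: nsfvx qplub bpbn owqgb kzfus csg kgzab adich ybhos fco ldtx knd
Final line 2: qplub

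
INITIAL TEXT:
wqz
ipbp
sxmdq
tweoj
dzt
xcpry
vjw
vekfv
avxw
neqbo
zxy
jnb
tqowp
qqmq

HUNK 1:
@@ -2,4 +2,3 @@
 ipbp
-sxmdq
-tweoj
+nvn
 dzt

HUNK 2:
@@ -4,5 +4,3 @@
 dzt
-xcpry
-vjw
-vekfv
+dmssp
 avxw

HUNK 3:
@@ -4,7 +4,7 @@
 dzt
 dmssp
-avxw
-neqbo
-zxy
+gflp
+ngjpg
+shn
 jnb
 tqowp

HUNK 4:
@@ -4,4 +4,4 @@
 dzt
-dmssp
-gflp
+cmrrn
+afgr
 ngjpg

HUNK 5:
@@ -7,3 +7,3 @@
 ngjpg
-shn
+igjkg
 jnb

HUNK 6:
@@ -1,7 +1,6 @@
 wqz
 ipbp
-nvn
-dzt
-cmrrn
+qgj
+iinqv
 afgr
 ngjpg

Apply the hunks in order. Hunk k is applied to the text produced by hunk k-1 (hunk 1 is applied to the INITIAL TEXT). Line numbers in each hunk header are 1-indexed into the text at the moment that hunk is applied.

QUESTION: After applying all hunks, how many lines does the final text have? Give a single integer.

Hunk 1: at line 2 remove [sxmdq,tweoj] add [nvn] -> 13 lines: wqz ipbp nvn dzt xcpry vjw vekfv avxw neqbo zxy jnb tqowp qqmq
Hunk 2: at line 4 remove [xcpry,vjw,vekfv] add [dmssp] -> 11 lines: wqz ipbp nvn dzt dmssp avxw neqbo zxy jnb tqowp qqmq
Hunk 3: at line 4 remove [avxw,neqbo,zxy] add [gflp,ngjpg,shn] -> 11 lines: wqz ipbp nvn dzt dmssp gflp ngjpg shn jnb tqowp qqmq
Hunk 4: at line 4 remove [dmssp,gflp] add [cmrrn,afgr] -> 11 lines: wqz ipbp nvn dzt cmrrn afgr ngjpg shn jnb tqowp qqmq
Hunk 5: at line 7 remove [shn] add [igjkg] -> 11 lines: wqz ipbp nvn dzt cmrrn afgr ngjpg igjkg jnb tqowp qqmq
Hunk 6: at line 1 remove [nvn,dzt,cmrrn] add [qgj,iinqv] -> 10 lines: wqz ipbp qgj iinqv afgr ngjpg igjkg jnb tqowp qqmq
Final line count: 10

Answer: 10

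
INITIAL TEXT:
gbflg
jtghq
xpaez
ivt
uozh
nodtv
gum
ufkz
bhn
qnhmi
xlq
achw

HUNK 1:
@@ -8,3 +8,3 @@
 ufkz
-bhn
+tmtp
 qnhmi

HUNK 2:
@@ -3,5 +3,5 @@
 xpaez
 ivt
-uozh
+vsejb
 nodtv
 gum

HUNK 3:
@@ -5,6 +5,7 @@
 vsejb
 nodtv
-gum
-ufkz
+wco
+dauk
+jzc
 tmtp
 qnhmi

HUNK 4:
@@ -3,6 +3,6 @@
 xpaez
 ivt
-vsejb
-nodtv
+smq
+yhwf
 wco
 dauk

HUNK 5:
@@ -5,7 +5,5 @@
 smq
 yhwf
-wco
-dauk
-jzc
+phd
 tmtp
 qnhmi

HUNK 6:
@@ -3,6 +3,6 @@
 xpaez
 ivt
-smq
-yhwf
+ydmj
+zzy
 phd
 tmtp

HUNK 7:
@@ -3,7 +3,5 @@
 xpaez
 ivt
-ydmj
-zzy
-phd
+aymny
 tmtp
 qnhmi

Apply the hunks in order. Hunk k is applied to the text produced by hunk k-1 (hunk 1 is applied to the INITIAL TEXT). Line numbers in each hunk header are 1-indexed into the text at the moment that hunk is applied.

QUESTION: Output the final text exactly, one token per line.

Answer: gbflg
jtghq
xpaez
ivt
aymny
tmtp
qnhmi
xlq
achw

Derivation:
Hunk 1: at line 8 remove [bhn] add [tmtp] -> 12 lines: gbflg jtghq xpaez ivt uozh nodtv gum ufkz tmtp qnhmi xlq achw
Hunk 2: at line 3 remove [uozh] add [vsejb] -> 12 lines: gbflg jtghq xpaez ivt vsejb nodtv gum ufkz tmtp qnhmi xlq achw
Hunk 3: at line 5 remove [gum,ufkz] add [wco,dauk,jzc] -> 13 lines: gbflg jtghq xpaez ivt vsejb nodtv wco dauk jzc tmtp qnhmi xlq achw
Hunk 4: at line 3 remove [vsejb,nodtv] add [smq,yhwf] -> 13 lines: gbflg jtghq xpaez ivt smq yhwf wco dauk jzc tmtp qnhmi xlq achw
Hunk 5: at line 5 remove [wco,dauk,jzc] add [phd] -> 11 lines: gbflg jtghq xpaez ivt smq yhwf phd tmtp qnhmi xlq achw
Hunk 6: at line 3 remove [smq,yhwf] add [ydmj,zzy] -> 11 lines: gbflg jtghq xpaez ivt ydmj zzy phd tmtp qnhmi xlq achw
Hunk 7: at line 3 remove [ydmj,zzy,phd] add [aymny] -> 9 lines: gbflg jtghq xpaez ivt aymny tmtp qnhmi xlq achw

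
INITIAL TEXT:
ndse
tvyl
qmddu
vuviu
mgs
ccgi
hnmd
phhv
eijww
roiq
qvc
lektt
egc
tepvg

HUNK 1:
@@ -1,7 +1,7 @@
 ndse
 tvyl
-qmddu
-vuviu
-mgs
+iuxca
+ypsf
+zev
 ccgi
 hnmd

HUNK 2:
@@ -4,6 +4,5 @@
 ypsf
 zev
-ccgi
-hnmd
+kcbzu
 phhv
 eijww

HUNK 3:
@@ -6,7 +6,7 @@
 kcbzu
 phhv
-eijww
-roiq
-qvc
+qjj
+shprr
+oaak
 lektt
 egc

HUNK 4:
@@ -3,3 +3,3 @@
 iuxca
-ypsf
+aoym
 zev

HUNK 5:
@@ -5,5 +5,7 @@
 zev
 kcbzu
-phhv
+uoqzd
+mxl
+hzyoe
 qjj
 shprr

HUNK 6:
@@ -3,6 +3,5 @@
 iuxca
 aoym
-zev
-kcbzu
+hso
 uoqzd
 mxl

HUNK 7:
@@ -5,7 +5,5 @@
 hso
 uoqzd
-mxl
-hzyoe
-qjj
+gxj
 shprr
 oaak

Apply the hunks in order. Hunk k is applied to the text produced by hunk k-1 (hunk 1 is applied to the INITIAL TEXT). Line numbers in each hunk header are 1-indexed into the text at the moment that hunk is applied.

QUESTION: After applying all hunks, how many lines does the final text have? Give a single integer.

Answer: 12

Derivation:
Hunk 1: at line 1 remove [qmddu,vuviu,mgs] add [iuxca,ypsf,zev] -> 14 lines: ndse tvyl iuxca ypsf zev ccgi hnmd phhv eijww roiq qvc lektt egc tepvg
Hunk 2: at line 4 remove [ccgi,hnmd] add [kcbzu] -> 13 lines: ndse tvyl iuxca ypsf zev kcbzu phhv eijww roiq qvc lektt egc tepvg
Hunk 3: at line 6 remove [eijww,roiq,qvc] add [qjj,shprr,oaak] -> 13 lines: ndse tvyl iuxca ypsf zev kcbzu phhv qjj shprr oaak lektt egc tepvg
Hunk 4: at line 3 remove [ypsf] add [aoym] -> 13 lines: ndse tvyl iuxca aoym zev kcbzu phhv qjj shprr oaak lektt egc tepvg
Hunk 5: at line 5 remove [phhv] add [uoqzd,mxl,hzyoe] -> 15 lines: ndse tvyl iuxca aoym zev kcbzu uoqzd mxl hzyoe qjj shprr oaak lektt egc tepvg
Hunk 6: at line 3 remove [zev,kcbzu] add [hso] -> 14 lines: ndse tvyl iuxca aoym hso uoqzd mxl hzyoe qjj shprr oaak lektt egc tepvg
Hunk 7: at line 5 remove [mxl,hzyoe,qjj] add [gxj] -> 12 lines: ndse tvyl iuxca aoym hso uoqzd gxj shprr oaak lektt egc tepvg
Final line count: 12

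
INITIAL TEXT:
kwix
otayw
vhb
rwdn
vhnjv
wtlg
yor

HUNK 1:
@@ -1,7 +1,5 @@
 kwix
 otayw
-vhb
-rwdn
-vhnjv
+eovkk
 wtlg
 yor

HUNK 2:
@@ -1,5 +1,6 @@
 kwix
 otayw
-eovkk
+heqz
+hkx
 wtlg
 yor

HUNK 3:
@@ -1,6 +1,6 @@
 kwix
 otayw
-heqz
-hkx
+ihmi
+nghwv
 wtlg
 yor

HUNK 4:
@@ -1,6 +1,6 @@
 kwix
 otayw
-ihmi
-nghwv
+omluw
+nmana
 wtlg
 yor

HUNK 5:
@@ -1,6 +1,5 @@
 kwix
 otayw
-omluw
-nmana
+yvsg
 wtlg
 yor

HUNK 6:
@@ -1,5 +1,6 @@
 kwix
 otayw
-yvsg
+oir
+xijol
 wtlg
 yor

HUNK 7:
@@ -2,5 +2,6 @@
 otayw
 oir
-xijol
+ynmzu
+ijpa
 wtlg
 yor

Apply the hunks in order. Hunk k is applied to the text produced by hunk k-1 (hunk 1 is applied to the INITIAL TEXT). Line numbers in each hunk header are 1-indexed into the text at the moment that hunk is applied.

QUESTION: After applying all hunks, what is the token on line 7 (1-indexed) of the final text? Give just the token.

Answer: yor

Derivation:
Hunk 1: at line 1 remove [vhb,rwdn,vhnjv] add [eovkk] -> 5 lines: kwix otayw eovkk wtlg yor
Hunk 2: at line 1 remove [eovkk] add [heqz,hkx] -> 6 lines: kwix otayw heqz hkx wtlg yor
Hunk 3: at line 1 remove [heqz,hkx] add [ihmi,nghwv] -> 6 lines: kwix otayw ihmi nghwv wtlg yor
Hunk 4: at line 1 remove [ihmi,nghwv] add [omluw,nmana] -> 6 lines: kwix otayw omluw nmana wtlg yor
Hunk 5: at line 1 remove [omluw,nmana] add [yvsg] -> 5 lines: kwix otayw yvsg wtlg yor
Hunk 6: at line 1 remove [yvsg] add [oir,xijol] -> 6 lines: kwix otayw oir xijol wtlg yor
Hunk 7: at line 2 remove [xijol] add [ynmzu,ijpa] -> 7 lines: kwix otayw oir ynmzu ijpa wtlg yor
Final line 7: yor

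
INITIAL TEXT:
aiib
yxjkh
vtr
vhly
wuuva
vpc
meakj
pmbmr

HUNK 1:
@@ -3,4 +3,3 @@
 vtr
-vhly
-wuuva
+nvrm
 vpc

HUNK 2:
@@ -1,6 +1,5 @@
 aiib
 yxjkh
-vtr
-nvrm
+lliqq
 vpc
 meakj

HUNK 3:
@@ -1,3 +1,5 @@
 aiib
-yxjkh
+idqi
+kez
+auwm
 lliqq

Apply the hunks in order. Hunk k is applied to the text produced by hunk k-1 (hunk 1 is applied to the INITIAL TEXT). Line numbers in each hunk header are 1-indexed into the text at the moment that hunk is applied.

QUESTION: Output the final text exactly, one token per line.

Answer: aiib
idqi
kez
auwm
lliqq
vpc
meakj
pmbmr

Derivation:
Hunk 1: at line 3 remove [vhly,wuuva] add [nvrm] -> 7 lines: aiib yxjkh vtr nvrm vpc meakj pmbmr
Hunk 2: at line 1 remove [vtr,nvrm] add [lliqq] -> 6 lines: aiib yxjkh lliqq vpc meakj pmbmr
Hunk 3: at line 1 remove [yxjkh] add [idqi,kez,auwm] -> 8 lines: aiib idqi kez auwm lliqq vpc meakj pmbmr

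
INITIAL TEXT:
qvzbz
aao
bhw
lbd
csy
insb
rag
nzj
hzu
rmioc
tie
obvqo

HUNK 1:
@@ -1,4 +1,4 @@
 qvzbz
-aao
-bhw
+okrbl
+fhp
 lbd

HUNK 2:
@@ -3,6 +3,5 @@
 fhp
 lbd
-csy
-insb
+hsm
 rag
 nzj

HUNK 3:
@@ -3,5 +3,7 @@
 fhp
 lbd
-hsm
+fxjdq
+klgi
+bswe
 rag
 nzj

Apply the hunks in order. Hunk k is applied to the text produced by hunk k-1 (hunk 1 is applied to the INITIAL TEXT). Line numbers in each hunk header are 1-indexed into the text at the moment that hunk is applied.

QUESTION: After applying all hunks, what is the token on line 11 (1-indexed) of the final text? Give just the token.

Hunk 1: at line 1 remove [aao,bhw] add [okrbl,fhp] -> 12 lines: qvzbz okrbl fhp lbd csy insb rag nzj hzu rmioc tie obvqo
Hunk 2: at line 3 remove [csy,insb] add [hsm] -> 11 lines: qvzbz okrbl fhp lbd hsm rag nzj hzu rmioc tie obvqo
Hunk 3: at line 3 remove [hsm] add [fxjdq,klgi,bswe] -> 13 lines: qvzbz okrbl fhp lbd fxjdq klgi bswe rag nzj hzu rmioc tie obvqo
Final line 11: rmioc

Answer: rmioc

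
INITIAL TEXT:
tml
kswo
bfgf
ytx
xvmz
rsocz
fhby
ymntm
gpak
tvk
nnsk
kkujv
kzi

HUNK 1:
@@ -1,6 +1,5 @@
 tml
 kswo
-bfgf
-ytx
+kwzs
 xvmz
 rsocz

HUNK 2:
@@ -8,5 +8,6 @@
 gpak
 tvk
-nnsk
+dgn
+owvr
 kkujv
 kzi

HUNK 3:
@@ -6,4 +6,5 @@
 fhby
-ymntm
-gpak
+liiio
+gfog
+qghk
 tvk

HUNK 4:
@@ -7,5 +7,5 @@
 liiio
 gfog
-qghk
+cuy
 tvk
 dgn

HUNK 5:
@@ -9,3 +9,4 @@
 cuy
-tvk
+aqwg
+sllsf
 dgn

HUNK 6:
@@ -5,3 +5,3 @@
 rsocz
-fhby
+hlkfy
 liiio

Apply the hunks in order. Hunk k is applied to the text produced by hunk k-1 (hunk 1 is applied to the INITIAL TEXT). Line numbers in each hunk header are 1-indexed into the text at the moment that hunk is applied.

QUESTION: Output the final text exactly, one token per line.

Answer: tml
kswo
kwzs
xvmz
rsocz
hlkfy
liiio
gfog
cuy
aqwg
sllsf
dgn
owvr
kkujv
kzi

Derivation:
Hunk 1: at line 1 remove [bfgf,ytx] add [kwzs] -> 12 lines: tml kswo kwzs xvmz rsocz fhby ymntm gpak tvk nnsk kkujv kzi
Hunk 2: at line 8 remove [nnsk] add [dgn,owvr] -> 13 lines: tml kswo kwzs xvmz rsocz fhby ymntm gpak tvk dgn owvr kkujv kzi
Hunk 3: at line 6 remove [ymntm,gpak] add [liiio,gfog,qghk] -> 14 lines: tml kswo kwzs xvmz rsocz fhby liiio gfog qghk tvk dgn owvr kkujv kzi
Hunk 4: at line 7 remove [qghk] add [cuy] -> 14 lines: tml kswo kwzs xvmz rsocz fhby liiio gfog cuy tvk dgn owvr kkujv kzi
Hunk 5: at line 9 remove [tvk] add [aqwg,sllsf] -> 15 lines: tml kswo kwzs xvmz rsocz fhby liiio gfog cuy aqwg sllsf dgn owvr kkujv kzi
Hunk 6: at line 5 remove [fhby] add [hlkfy] -> 15 lines: tml kswo kwzs xvmz rsocz hlkfy liiio gfog cuy aqwg sllsf dgn owvr kkujv kzi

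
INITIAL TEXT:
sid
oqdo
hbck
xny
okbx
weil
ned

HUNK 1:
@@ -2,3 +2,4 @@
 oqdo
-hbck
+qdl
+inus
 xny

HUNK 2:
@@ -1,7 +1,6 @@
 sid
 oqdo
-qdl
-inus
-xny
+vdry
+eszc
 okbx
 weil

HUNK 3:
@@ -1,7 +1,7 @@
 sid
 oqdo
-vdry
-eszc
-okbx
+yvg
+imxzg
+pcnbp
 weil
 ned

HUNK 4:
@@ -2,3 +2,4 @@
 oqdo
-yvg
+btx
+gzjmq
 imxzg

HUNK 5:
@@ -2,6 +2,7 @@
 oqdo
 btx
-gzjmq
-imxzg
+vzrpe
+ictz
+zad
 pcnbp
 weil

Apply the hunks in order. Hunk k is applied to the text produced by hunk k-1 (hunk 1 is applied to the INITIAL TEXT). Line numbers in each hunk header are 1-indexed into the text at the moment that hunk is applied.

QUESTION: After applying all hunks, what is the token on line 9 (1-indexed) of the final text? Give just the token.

Answer: ned

Derivation:
Hunk 1: at line 2 remove [hbck] add [qdl,inus] -> 8 lines: sid oqdo qdl inus xny okbx weil ned
Hunk 2: at line 1 remove [qdl,inus,xny] add [vdry,eszc] -> 7 lines: sid oqdo vdry eszc okbx weil ned
Hunk 3: at line 1 remove [vdry,eszc,okbx] add [yvg,imxzg,pcnbp] -> 7 lines: sid oqdo yvg imxzg pcnbp weil ned
Hunk 4: at line 2 remove [yvg] add [btx,gzjmq] -> 8 lines: sid oqdo btx gzjmq imxzg pcnbp weil ned
Hunk 5: at line 2 remove [gzjmq,imxzg] add [vzrpe,ictz,zad] -> 9 lines: sid oqdo btx vzrpe ictz zad pcnbp weil ned
Final line 9: ned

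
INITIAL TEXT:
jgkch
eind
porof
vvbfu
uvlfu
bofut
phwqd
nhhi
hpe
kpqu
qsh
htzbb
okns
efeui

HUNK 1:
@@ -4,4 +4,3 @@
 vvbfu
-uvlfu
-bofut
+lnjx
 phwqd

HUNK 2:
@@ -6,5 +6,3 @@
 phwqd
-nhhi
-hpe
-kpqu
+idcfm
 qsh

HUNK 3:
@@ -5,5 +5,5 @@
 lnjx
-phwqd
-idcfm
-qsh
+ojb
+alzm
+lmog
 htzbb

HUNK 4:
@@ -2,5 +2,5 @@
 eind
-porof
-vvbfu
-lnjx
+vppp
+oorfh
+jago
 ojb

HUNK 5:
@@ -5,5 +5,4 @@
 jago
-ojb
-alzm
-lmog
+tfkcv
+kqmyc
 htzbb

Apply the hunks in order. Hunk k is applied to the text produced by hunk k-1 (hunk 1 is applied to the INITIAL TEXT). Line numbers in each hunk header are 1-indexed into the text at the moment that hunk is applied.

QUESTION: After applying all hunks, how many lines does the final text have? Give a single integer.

Hunk 1: at line 4 remove [uvlfu,bofut] add [lnjx] -> 13 lines: jgkch eind porof vvbfu lnjx phwqd nhhi hpe kpqu qsh htzbb okns efeui
Hunk 2: at line 6 remove [nhhi,hpe,kpqu] add [idcfm] -> 11 lines: jgkch eind porof vvbfu lnjx phwqd idcfm qsh htzbb okns efeui
Hunk 3: at line 5 remove [phwqd,idcfm,qsh] add [ojb,alzm,lmog] -> 11 lines: jgkch eind porof vvbfu lnjx ojb alzm lmog htzbb okns efeui
Hunk 4: at line 2 remove [porof,vvbfu,lnjx] add [vppp,oorfh,jago] -> 11 lines: jgkch eind vppp oorfh jago ojb alzm lmog htzbb okns efeui
Hunk 5: at line 5 remove [ojb,alzm,lmog] add [tfkcv,kqmyc] -> 10 lines: jgkch eind vppp oorfh jago tfkcv kqmyc htzbb okns efeui
Final line count: 10

Answer: 10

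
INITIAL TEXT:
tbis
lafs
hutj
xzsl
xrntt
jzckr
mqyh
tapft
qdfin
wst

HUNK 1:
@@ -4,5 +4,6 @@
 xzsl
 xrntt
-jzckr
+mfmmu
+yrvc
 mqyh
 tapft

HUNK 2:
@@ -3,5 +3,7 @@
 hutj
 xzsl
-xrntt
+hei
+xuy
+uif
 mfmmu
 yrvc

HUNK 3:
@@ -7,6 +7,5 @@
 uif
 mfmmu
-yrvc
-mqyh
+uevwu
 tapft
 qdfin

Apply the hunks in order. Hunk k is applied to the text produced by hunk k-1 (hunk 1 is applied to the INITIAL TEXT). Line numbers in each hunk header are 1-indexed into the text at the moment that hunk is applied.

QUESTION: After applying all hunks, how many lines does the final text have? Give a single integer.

Answer: 12

Derivation:
Hunk 1: at line 4 remove [jzckr] add [mfmmu,yrvc] -> 11 lines: tbis lafs hutj xzsl xrntt mfmmu yrvc mqyh tapft qdfin wst
Hunk 2: at line 3 remove [xrntt] add [hei,xuy,uif] -> 13 lines: tbis lafs hutj xzsl hei xuy uif mfmmu yrvc mqyh tapft qdfin wst
Hunk 3: at line 7 remove [yrvc,mqyh] add [uevwu] -> 12 lines: tbis lafs hutj xzsl hei xuy uif mfmmu uevwu tapft qdfin wst
Final line count: 12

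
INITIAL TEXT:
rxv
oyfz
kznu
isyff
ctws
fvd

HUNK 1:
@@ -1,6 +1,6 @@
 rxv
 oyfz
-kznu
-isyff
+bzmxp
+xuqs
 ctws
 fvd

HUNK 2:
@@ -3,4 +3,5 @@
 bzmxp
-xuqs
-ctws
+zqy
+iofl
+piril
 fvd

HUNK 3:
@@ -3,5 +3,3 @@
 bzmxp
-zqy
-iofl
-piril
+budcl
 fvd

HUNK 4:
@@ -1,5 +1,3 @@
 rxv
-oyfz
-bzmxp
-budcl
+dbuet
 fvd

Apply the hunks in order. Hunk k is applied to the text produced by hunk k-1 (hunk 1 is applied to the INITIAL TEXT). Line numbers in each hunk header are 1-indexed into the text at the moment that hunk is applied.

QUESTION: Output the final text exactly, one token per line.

Hunk 1: at line 1 remove [kznu,isyff] add [bzmxp,xuqs] -> 6 lines: rxv oyfz bzmxp xuqs ctws fvd
Hunk 2: at line 3 remove [xuqs,ctws] add [zqy,iofl,piril] -> 7 lines: rxv oyfz bzmxp zqy iofl piril fvd
Hunk 3: at line 3 remove [zqy,iofl,piril] add [budcl] -> 5 lines: rxv oyfz bzmxp budcl fvd
Hunk 4: at line 1 remove [oyfz,bzmxp,budcl] add [dbuet] -> 3 lines: rxv dbuet fvd

Answer: rxv
dbuet
fvd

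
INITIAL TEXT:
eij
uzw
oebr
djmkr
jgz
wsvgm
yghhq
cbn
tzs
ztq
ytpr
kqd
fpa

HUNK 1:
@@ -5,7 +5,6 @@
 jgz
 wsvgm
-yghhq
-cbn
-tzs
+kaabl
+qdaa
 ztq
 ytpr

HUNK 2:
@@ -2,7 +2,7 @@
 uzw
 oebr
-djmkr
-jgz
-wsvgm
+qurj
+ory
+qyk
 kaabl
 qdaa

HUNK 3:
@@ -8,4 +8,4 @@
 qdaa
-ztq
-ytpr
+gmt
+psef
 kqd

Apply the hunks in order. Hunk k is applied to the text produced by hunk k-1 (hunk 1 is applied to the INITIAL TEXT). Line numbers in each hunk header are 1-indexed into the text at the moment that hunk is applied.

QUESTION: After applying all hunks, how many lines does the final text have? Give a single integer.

Answer: 12

Derivation:
Hunk 1: at line 5 remove [yghhq,cbn,tzs] add [kaabl,qdaa] -> 12 lines: eij uzw oebr djmkr jgz wsvgm kaabl qdaa ztq ytpr kqd fpa
Hunk 2: at line 2 remove [djmkr,jgz,wsvgm] add [qurj,ory,qyk] -> 12 lines: eij uzw oebr qurj ory qyk kaabl qdaa ztq ytpr kqd fpa
Hunk 3: at line 8 remove [ztq,ytpr] add [gmt,psef] -> 12 lines: eij uzw oebr qurj ory qyk kaabl qdaa gmt psef kqd fpa
Final line count: 12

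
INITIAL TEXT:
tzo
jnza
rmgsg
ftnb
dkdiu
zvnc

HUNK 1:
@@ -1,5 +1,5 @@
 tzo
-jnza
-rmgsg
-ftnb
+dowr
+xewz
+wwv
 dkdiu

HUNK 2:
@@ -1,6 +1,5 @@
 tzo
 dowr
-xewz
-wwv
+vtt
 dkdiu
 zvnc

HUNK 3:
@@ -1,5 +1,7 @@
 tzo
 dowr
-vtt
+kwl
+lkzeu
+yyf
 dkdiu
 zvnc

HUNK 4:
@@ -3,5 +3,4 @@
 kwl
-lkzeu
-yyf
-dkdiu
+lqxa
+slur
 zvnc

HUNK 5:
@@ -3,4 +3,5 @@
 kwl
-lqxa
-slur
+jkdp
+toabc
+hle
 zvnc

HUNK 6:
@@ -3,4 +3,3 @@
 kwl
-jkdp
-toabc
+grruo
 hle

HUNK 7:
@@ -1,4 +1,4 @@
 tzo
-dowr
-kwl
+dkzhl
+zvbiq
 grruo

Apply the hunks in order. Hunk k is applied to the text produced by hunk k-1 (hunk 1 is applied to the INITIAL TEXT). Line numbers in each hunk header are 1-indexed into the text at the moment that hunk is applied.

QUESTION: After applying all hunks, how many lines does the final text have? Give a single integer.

Answer: 6

Derivation:
Hunk 1: at line 1 remove [jnza,rmgsg,ftnb] add [dowr,xewz,wwv] -> 6 lines: tzo dowr xewz wwv dkdiu zvnc
Hunk 2: at line 1 remove [xewz,wwv] add [vtt] -> 5 lines: tzo dowr vtt dkdiu zvnc
Hunk 3: at line 1 remove [vtt] add [kwl,lkzeu,yyf] -> 7 lines: tzo dowr kwl lkzeu yyf dkdiu zvnc
Hunk 4: at line 3 remove [lkzeu,yyf,dkdiu] add [lqxa,slur] -> 6 lines: tzo dowr kwl lqxa slur zvnc
Hunk 5: at line 3 remove [lqxa,slur] add [jkdp,toabc,hle] -> 7 lines: tzo dowr kwl jkdp toabc hle zvnc
Hunk 6: at line 3 remove [jkdp,toabc] add [grruo] -> 6 lines: tzo dowr kwl grruo hle zvnc
Hunk 7: at line 1 remove [dowr,kwl] add [dkzhl,zvbiq] -> 6 lines: tzo dkzhl zvbiq grruo hle zvnc
Final line count: 6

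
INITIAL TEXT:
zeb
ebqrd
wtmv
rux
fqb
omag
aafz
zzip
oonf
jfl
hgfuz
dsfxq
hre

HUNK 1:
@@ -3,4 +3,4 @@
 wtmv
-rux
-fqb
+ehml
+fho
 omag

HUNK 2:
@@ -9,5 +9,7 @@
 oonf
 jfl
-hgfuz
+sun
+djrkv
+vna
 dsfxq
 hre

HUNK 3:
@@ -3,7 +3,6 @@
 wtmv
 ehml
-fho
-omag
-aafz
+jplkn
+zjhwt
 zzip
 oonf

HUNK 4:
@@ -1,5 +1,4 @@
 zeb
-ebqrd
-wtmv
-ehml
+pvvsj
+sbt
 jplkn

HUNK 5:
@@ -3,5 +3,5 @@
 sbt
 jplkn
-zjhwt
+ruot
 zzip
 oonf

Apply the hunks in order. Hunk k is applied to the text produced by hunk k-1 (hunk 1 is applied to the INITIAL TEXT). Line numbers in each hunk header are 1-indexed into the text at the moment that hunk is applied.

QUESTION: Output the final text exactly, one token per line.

Hunk 1: at line 3 remove [rux,fqb] add [ehml,fho] -> 13 lines: zeb ebqrd wtmv ehml fho omag aafz zzip oonf jfl hgfuz dsfxq hre
Hunk 2: at line 9 remove [hgfuz] add [sun,djrkv,vna] -> 15 lines: zeb ebqrd wtmv ehml fho omag aafz zzip oonf jfl sun djrkv vna dsfxq hre
Hunk 3: at line 3 remove [fho,omag,aafz] add [jplkn,zjhwt] -> 14 lines: zeb ebqrd wtmv ehml jplkn zjhwt zzip oonf jfl sun djrkv vna dsfxq hre
Hunk 4: at line 1 remove [ebqrd,wtmv,ehml] add [pvvsj,sbt] -> 13 lines: zeb pvvsj sbt jplkn zjhwt zzip oonf jfl sun djrkv vna dsfxq hre
Hunk 5: at line 3 remove [zjhwt] add [ruot] -> 13 lines: zeb pvvsj sbt jplkn ruot zzip oonf jfl sun djrkv vna dsfxq hre

Answer: zeb
pvvsj
sbt
jplkn
ruot
zzip
oonf
jfl
sun
djrkv
vna
dsfxq
hre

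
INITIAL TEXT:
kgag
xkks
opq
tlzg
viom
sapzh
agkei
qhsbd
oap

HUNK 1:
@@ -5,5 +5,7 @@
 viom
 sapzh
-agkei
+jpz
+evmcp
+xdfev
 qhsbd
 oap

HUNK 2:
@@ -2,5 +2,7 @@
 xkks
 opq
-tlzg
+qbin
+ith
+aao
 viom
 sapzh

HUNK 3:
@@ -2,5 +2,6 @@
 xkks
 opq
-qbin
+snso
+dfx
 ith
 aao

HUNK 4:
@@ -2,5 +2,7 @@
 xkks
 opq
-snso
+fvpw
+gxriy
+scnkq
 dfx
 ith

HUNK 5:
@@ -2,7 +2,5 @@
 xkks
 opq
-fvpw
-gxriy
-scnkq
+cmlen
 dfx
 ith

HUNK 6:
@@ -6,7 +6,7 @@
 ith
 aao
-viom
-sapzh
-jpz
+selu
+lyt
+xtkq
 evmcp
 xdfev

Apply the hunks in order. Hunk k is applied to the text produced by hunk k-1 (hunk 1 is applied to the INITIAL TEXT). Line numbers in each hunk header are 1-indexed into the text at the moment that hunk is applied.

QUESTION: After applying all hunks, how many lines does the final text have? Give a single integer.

Answer: 14

Derivation:
Hunk 1: at line 5 remove [agkei] add [jpz,evmcp,xdfev] -> 11 lines: kgag xkks opq tlzg viom sapzh jpz evmcp xdfev qhsbd oap
Hunk 2: at line 2 remove [tlzg] add [qbin,ith,aao] -> 13 lines: kgag xkks opq qbin ith aao viom sapzh jpz evmcp xdfev qhsbd oap
Hunk 3: at line 2 remove [qbin] add [snso,dfx] -> 14 lines: kgag xkks opq snso dfx ith aao viom sapzh jpz evmcp xdfev qhsbd oap
Hunk 4: at line 2 remove [snso] add [fvpw,gxriy,scnkq] -> 16 lines: kgag xkks opq fvpw gxriy scnkq dfx ith aao viom sapzh jpz evmcp xdfev qhsbd oap
Hunk 5: at line 2 remove [fvpw,gxriy,scnkq] add [cmlen] -> 14 lines: kgag xkks opq cmlen dfx ith aao viom sapzh jpz evmcp xdfev qhsbd oap
Hunk 6: at line 6 remove [viom,sapzh,jpz] add [selu,lyt,xtkq] -> 14 lines: kgag xkks opq cmlen dfx ith aao selu lyt xtkq evmcp xdfev qhsbd oap
Final line count: 14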